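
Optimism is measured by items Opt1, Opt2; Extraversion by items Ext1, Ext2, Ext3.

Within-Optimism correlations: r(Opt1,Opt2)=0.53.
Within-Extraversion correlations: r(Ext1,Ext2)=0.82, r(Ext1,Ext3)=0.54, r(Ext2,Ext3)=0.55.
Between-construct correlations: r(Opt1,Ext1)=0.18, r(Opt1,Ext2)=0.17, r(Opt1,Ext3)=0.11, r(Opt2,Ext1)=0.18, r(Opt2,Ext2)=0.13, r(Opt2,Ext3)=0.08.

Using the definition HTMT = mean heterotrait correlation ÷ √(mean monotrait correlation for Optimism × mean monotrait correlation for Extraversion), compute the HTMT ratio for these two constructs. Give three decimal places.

Mean heterotrait r = 0.85/6 = 0.1417.
Mean within-Opt = 0.53/1 = 0.5300; mean within-Ext = 1.91/3 = 0.6367.
Geometric mean = √(0.5300 × 0.6367) = 0.5809.
HTMT = 0.1417 / 0.5809 = 0.244.

0.244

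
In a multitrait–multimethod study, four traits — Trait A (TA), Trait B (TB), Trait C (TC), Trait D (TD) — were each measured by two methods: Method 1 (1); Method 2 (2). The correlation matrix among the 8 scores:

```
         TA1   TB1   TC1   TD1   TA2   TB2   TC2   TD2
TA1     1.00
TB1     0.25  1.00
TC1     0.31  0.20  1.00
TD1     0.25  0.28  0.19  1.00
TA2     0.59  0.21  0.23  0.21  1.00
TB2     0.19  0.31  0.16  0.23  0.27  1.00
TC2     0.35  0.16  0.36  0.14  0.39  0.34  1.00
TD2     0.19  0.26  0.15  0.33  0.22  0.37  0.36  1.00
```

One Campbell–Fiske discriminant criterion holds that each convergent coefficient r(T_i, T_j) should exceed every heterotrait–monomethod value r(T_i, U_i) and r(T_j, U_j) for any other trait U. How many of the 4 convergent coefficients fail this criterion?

Each convergent coefficient versus the relevant comparison correlations:
TA (methods 1·2): 0.59 vs {0.25, 0.27, 0.31, 0.39, 0.25, 0.22} → pass.
TB (methods 1·2): 0.31 vs {0.25, 0.27, 0.20, 0.34, 0.28, 0.37} → fail.
TC (methods 1·2): 0.36 vs {0.31, 0.39, 0.20, 0.34, 0.19, 0.36} → fail.
TD (methods 1·2): 0.33 vs {0.25, 0.22, 0.28, 0.37, 0.19, 0.36} → fail.
3 of 4 fail.

3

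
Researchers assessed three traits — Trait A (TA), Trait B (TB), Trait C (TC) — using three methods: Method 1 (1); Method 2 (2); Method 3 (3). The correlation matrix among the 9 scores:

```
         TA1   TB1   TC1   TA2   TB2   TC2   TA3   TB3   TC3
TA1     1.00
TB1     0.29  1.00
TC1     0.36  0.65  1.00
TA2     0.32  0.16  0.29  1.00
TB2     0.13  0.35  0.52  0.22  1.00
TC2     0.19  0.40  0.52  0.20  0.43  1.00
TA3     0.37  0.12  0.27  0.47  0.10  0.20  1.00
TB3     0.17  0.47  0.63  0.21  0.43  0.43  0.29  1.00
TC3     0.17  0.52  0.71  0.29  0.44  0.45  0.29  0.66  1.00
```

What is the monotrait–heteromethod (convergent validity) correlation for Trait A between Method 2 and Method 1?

0.32

Same trait (TA), different methods: r(TA2, TA1) = 0.32.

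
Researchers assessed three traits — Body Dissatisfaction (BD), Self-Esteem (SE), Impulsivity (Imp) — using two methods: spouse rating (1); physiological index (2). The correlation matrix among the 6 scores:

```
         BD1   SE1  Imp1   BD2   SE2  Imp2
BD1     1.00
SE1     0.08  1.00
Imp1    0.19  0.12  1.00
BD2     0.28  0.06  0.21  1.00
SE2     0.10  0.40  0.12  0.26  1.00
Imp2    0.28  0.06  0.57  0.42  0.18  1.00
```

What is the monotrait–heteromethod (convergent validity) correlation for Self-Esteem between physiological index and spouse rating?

Same trait (SE), different methods: r(SE2, SE1) = 0.40.

0.40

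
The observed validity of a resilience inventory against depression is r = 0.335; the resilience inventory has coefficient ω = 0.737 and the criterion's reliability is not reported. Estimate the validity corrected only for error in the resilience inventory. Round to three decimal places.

Single correction: r_c = r_obs / √r_xx = 0.335 / √0.737 = 0.335 / 0.8585 ≈ 0.390.

0.390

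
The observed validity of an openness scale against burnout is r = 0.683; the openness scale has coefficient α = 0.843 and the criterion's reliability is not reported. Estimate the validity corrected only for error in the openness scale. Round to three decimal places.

0.744

Single correction: r_c = r_obs / √r_xx = 0.683 / √0.843 = 0.683 / 0.9182 ≈ 0.744.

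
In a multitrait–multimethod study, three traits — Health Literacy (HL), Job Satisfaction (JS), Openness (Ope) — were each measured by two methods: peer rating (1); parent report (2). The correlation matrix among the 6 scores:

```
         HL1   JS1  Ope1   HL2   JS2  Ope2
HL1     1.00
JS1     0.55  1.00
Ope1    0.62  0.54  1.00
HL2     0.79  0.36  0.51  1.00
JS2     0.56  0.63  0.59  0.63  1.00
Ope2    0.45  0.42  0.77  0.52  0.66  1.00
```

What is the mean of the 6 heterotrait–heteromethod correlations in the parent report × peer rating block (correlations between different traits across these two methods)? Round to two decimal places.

0.48

HTHM values (method 2 × method 1): 0.36, 0.51, 0.56, 0.59, 0.45, 0.42; mean = 2.89/6 = 0.48.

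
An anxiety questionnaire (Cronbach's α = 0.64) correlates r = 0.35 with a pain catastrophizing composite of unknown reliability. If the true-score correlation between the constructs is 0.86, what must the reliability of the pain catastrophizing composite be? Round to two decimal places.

0.26

r_true = r_obs / √(r_xx · r_yy) ⇒ 0.86 = 0.35 / √(0.64 · r_yy).
√(0.64 · r_yy) = 0.35 / 0.86 = 0.4070; 0.64 · r_yy = 0.1656; r_yy = 0.1656 / 0.64 ≈ 0.26.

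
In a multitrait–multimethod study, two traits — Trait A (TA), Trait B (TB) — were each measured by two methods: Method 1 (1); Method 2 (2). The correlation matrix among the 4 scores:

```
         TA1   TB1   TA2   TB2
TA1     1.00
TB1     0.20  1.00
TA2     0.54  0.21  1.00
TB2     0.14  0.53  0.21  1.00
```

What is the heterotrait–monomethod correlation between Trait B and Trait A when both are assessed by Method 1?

Different traits, same method: r(TB1, TA1) = 0.20.

0.20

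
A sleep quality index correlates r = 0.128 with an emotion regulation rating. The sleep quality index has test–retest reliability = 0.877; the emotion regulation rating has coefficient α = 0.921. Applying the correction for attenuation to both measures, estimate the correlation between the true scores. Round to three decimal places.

r_true = r_obs / √(r_xx · r_yy) = 0.128 / √(0.877 × 0.921) = 0.128 / √0.807717 = 0.128 / 0.8987 ≈ 0.142.

0.142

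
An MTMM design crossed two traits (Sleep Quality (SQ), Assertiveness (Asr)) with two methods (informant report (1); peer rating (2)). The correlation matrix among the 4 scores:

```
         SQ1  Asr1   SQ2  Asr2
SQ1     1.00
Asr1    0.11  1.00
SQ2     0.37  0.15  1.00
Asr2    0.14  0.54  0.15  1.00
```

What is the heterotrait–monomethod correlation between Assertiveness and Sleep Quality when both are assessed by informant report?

Different traits, same method: r(Asr1, SQ1) = 0.11.

0.11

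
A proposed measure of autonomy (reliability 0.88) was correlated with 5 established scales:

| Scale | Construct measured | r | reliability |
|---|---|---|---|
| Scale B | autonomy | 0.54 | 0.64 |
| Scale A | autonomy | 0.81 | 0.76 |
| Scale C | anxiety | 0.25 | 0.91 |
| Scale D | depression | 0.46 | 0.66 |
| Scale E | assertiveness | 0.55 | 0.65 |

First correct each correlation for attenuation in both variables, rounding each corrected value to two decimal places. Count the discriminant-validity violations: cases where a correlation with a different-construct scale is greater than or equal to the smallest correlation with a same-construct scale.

1

Disattenuated r (r / √(r_scale · r_new)):
  Scale B (conv): 0.54 / √(0.64·0.88) = 0.72
  Scale A (conv): 0.81 / √(0.76·0.88) = 0.99
  Scale C (disc): 0.25 / √(0.91·0.88) = 0.28
  Scale D (disc): 0.46 / √(0.66·0.88) = 0.60
  Scale E (disc): 0.55 / √(0.65·0.88) = 0.73
Smallest convergent = 0.72. Discriminant values: 0.28, 0.60, 0.73; count ≥ 0.72 → 1.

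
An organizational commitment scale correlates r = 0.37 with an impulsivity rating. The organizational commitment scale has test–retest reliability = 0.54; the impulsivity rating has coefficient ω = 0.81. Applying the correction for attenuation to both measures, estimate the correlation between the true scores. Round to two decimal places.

r_true = r_obs / √(r_xx · r_yy) = 0.37 / √(0.54 × 0.81) = 0.37 / √0.4374 = 0.37 / 0.6614 ≈ 0.56.

0.56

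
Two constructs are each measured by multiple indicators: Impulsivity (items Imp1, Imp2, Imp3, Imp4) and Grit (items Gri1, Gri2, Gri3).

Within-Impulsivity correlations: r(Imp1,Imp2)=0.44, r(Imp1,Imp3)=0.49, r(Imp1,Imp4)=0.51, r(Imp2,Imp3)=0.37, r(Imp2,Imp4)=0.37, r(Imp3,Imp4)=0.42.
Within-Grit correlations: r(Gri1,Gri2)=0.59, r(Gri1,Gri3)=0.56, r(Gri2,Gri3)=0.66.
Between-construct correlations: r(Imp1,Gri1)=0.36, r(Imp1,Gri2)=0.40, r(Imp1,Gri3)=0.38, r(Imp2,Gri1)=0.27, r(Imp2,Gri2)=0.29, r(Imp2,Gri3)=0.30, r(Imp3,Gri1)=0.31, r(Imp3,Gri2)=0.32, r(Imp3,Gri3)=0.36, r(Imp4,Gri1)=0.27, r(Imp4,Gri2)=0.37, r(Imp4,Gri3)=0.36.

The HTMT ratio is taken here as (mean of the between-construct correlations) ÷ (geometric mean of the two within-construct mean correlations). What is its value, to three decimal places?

0.650

Mean heterotrait r = 3.99/12 = 0.3325.
Mean within-Imp = 2.60/6 = 0.4333; mean within-Gri = 1.81/3 = 0.6033.
Geometric mean = √(0.4333 × 0.6033) = 0.5113.
HTMT = 0.3325 / 0.5113 = 0.650.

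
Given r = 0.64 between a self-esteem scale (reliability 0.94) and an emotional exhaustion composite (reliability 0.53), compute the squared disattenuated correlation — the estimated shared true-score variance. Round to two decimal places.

Disattenuated r = 0.64 / √(0.94 × 0.53) = 0.64 / 0.7058 = 0.9068.
Shared true-score variance = 0.9068² = 0.8223 ≈ 0.82.

0.82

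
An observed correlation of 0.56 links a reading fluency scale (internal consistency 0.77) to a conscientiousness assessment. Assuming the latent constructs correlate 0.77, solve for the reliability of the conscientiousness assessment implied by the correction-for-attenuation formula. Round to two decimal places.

0.69

r_true = r_obs / √(r_xx · r_yy) ⇒ 0.77 = 0.56 / √(0.77 · r_yy).
√(0.77 · r_yy) = 0.56 / 0.77 = 0.7273; 0.77 · r_yy = 0.5290; r_yy = 0.5290 / 0.77 ≈ 0.69.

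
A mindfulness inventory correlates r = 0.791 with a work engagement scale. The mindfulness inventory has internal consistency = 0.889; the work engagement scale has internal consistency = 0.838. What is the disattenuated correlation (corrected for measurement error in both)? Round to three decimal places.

0.916

r_true = r_obs / √(r_xx · r_yy) = 0.791 / √(0.889 × 0.838) = 0.791 / √0.744982 = 0.791 / 0.8631 ≈ 0.916.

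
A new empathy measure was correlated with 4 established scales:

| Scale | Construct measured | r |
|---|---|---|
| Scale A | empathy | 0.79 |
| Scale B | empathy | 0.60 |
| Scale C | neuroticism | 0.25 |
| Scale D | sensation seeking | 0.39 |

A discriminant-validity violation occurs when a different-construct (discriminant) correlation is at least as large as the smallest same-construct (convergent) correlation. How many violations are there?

Convergent (same construct = empathy): Scale A, Scale B.
Smallest convergent = 0.60. Discriminant values: 0.25, 0.39; count ≥ 0.60 → 0.

0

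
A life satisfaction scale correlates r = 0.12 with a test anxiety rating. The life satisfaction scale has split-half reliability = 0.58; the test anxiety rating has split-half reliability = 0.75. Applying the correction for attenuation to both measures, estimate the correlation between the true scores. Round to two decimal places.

0.18

r_true = r_obs / √(r_xx · r_yy) = 0.12 / √(0.58 × 0.75) = 0.12 / √0.4350 = 0.12 / 0.6595 ≈ 0.18.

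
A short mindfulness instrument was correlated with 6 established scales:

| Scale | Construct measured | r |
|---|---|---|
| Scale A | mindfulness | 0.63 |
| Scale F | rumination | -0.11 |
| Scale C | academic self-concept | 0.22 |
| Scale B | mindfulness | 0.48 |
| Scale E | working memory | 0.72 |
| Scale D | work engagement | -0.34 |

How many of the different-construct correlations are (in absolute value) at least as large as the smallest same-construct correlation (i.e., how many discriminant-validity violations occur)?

1

Convergent (same construct = mindfulness): Scale A, Scale B.
Smallest convergent = 0.48. Discriminant |r|: 0.11, 0.22, 0.72, 0.34; count ≥ 0.48 → 1.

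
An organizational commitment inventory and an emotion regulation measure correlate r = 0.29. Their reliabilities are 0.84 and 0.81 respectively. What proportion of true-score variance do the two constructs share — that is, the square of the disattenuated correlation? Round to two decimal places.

Disattenuated r = 0.29 / √(0.84 × 0.81) = 0.29 / 0.8249 = 0.3516.
Shared true-score variance = 0.3516² = 0.1236 ≈ 0.12.

0.12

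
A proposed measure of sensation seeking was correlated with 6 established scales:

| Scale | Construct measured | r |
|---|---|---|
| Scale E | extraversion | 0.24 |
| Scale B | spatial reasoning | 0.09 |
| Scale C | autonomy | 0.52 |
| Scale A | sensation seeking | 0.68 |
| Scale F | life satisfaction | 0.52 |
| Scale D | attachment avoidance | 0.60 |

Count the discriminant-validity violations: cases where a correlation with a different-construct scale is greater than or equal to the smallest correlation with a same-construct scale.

0

Convergent (same construct = sensation seeking): Scale A.
Smallest convergent = 0.68. Discriminant values: 0.24, 0.09, 0.52, 0.52, 0.60; count ≥ 0.68 → 0.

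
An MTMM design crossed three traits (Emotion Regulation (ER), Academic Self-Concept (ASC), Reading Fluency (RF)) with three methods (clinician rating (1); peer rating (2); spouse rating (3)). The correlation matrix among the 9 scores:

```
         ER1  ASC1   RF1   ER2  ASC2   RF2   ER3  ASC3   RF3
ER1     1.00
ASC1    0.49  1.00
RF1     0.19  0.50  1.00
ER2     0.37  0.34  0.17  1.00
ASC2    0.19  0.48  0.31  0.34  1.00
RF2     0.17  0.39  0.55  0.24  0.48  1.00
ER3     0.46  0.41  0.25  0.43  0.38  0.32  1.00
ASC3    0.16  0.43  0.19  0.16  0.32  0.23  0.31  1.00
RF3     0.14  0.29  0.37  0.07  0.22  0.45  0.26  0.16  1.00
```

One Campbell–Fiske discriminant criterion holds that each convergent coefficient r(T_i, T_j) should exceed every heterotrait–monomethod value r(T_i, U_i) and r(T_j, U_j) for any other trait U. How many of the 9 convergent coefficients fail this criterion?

7

Convergent coefficients and their comparison sets:
ER (methods 1·2): 0.37 vs {0.49, 0.34, 0.19, 0.24} → fail.
ER (methods 1·3): 0.46 vs {0.49, 0.31, 0.19, 0.26} → fail.
ER (methods 2·3): 0.43 vs {0.34, 0.31, 0.24, 0.26} → pass.
ASC (methods 1·2): 0.48 vs {0.49, 0.34, 0.50, 0.48} → fail.
ASC (methods 1·3): 0.43 vs {0.49, 0.31, 0.50, 0.16} → fail.
ASC (methods 2·3): 0.32 vs {0.34, 0.31, 0.48, 0.16} → fail.
RF (methods 1·2): 0.55 vs {0.19, 0.24, 0.50, 0.48} → pass.
RF (methods 1·3): 0.37 vs {0.19, 0.26, 0.50, 0.16} → fail.
RF (methods 2·3): 0.45 vs {0.24, 0.26, 0.48, 0.16} → fail.
7 of 9 fail.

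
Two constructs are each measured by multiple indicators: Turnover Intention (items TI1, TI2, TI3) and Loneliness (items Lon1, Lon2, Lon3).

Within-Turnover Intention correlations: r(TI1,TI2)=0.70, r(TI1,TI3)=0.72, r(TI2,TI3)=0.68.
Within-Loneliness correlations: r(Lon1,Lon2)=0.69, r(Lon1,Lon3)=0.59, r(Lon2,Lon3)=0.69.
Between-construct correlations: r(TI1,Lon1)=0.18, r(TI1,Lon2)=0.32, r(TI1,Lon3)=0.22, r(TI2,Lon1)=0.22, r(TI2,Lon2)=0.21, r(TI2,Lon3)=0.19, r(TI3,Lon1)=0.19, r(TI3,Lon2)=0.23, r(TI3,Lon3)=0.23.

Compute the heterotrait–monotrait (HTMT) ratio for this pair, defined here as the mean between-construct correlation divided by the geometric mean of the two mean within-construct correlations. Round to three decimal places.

Mean between = 1.99/9 = 0.2211.
Mean within-TI = 2.10/3 = 0.7000; mean within-Lon = 1.97/3 = 0.6567.
Geometric mean = √(0.7000 × 0.6567) = 0.6780.
HTMT = 0.2211 / 0.6780 = 0.326.

0.326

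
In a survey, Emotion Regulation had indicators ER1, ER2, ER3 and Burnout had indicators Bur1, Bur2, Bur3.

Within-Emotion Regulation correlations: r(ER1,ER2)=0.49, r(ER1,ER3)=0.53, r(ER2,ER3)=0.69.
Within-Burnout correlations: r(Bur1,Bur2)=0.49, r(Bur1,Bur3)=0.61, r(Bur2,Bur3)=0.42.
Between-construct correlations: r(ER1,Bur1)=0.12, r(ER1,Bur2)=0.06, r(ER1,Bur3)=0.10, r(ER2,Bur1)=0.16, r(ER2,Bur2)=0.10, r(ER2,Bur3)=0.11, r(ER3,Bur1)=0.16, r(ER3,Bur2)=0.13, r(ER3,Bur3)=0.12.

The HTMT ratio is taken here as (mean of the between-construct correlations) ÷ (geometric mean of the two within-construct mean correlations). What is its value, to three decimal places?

0.219

Mean between = 1.06/9 = 0.1178.
Mean within-ER = 1.71/3 = 0.5700; mean within-Bur = 1.52/3 = 0.5067.
Geometric mean = √(0.5700 × 0.5067) = 0.5374.
HTMT = 0.1178 / 0.5374 = 0.219.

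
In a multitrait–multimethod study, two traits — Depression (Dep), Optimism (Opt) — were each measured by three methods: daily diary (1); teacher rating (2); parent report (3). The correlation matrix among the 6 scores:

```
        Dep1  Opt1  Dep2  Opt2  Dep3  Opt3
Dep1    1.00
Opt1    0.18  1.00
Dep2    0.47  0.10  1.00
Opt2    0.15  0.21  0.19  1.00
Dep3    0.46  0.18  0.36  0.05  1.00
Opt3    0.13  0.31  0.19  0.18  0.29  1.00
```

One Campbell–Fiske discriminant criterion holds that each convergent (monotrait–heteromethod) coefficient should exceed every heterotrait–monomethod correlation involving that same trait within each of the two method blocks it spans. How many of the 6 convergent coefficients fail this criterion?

1

Convergent coefficients and their comparison sets:
Dep (methods 1·2): 0.47 vs {0.18, 0.19} → pass.
Dep (methods 1·3): 0.46 vs {0.18, 0.29} → pass.
Dep (methods 2·3): 0.36 vs {0.19, 0.29} → pass.
Opt (methods 1·2): 0.21 vs {0.18, 0.19} → pass.
Opt (methods 1·3): 0.31 vs {0.18, 0.29} → pass.
Opt (methods 2·3): 0.18 vs {0.19, 0.29} → fail.
1 of 6 fail.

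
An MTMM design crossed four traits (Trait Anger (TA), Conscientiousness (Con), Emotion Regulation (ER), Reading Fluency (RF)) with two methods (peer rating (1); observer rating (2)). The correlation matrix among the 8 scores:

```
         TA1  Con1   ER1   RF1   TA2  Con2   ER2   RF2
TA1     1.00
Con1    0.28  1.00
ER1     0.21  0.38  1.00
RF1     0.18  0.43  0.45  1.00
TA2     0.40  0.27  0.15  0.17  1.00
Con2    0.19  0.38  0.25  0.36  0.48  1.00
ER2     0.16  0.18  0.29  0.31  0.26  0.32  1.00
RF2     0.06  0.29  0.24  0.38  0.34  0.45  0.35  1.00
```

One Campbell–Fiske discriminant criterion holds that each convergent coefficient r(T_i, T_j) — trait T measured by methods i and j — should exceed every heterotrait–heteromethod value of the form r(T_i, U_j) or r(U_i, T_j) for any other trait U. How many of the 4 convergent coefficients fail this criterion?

Convergent coefficients and their comparison sets:
TA (methods 1·2): 0.40 vs {0.19, 0.27, 0.16, 0.15, 0.06, 0.17} → pass.
Con (methods 1·2): 0.38 vs {0.27, 0.19, 0.18, 0.25, 0.29, 0.36} → pass.
ER (methods 1·2): 0.29 vs {0.15, 0.16, 0.25, 0.18, 0.24, 0.31} → fail.
RF (methods 1·2): 0.38 vs {0.17, 0.06, 0.36, 0.29, 0.31, 0.24} → pass.
1 of 4 fail.

1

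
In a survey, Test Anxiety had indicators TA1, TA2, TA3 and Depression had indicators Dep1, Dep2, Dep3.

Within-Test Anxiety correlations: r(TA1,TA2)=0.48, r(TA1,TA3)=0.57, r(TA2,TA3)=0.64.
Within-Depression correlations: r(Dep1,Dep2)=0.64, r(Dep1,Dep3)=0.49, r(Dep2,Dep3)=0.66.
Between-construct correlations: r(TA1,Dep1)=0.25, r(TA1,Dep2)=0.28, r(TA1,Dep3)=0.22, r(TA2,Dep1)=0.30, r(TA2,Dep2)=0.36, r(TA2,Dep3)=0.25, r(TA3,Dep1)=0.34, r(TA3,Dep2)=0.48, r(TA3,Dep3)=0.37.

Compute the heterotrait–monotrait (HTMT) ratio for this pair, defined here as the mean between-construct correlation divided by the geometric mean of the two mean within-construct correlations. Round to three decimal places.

Mean between = 2.85/9 = 0.3167.
Mean within-TA = 1.69/3 = 0.5633; mean within-Dep = 1.79/3 = 0.5967.
Geometric mean = √(0.5633 × 0.5967) = 0.5798.
HTMT = 0.3167 / 0.5798 = 0.546.

0.546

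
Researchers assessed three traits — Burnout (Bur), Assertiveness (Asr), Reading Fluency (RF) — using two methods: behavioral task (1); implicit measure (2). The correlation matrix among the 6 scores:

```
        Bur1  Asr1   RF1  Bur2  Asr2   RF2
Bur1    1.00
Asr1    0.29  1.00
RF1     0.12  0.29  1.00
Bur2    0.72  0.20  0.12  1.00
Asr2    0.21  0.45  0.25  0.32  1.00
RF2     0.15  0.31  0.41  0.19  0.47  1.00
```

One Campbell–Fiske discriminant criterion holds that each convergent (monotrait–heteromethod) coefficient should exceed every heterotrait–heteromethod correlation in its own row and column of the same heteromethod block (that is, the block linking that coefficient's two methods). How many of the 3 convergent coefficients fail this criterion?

0

Each convergent coefficient versus the relevant comparison correlations:
Bur (methods 1·2): 0.72 vs {0.21, 0.20, 0.15, 0.12} → pass.
Asr (methods 1·2): 0.45 vs {0.20, 0.21, 0.31, 0.25} → pass.
RF (methods 1·2): 0.41 vs {0.12, 0.15, 0.25, 0.31} → pass.
0 of 3 fail.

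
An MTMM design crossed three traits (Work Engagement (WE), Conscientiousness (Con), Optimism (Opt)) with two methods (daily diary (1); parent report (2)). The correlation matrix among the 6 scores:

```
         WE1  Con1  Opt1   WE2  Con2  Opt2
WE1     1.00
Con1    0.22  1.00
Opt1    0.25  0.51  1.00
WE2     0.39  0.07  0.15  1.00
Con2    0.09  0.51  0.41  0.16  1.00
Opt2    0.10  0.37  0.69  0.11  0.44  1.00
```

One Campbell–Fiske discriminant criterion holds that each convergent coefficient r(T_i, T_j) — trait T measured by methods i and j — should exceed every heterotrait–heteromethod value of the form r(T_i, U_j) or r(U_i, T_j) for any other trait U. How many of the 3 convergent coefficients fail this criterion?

Each convergent coefficient versus the relevant comparison correlations:
WE (methods 1·2): 0.39 vs {0.09, 0.07, 0.10, 0.15} → pass.
Con (methods 1·2): 0.51 vs {0.07, 0.09, 0.37, 0.41} → pass.
Opt (methods 1·2): 0.69 vs {0.15, 0.10, 0.41, 0.37} → pass.
0 of 3 fail.

0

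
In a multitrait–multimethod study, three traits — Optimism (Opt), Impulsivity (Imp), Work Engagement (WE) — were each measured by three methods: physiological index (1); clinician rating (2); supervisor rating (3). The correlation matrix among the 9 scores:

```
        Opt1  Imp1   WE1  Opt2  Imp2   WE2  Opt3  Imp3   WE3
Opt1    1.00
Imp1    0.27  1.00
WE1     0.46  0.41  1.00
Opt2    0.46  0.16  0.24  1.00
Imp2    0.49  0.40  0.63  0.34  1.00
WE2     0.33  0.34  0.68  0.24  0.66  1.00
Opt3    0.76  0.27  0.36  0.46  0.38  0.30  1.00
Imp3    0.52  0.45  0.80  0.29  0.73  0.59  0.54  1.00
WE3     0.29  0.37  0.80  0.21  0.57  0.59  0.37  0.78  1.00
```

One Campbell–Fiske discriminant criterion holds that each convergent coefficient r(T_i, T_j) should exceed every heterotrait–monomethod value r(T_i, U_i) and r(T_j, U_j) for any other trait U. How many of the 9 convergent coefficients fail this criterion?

6

Convergent coefficients and their comparison sets:
Opt (methods 1·2): 0.46 vs {0.27, 0.34, 0.46, 0.24} → fail.
Opt (methods 1·3): 0.76 vs {0.27, 0.54, 0.46, 0.37} → pass.
Opt (methods 2·3): 0.46 vs {0.34, 0.54, 0.24, 0.37} → fail.
Imp (methods 1·2): 0.40 vs {0.27, 0.34, 0.41, 0.66} → fail.
Imp (methods 1·3): 0.45 vs {0.27, 0.54, 0.41, 0.78} → fail.
Imp (methods 2·3): 0.73 vs {0.34, 0.54, 0.66, 0.78} → fail.
WE (methods 1·2): 0.68 vs {0.46, 0.24, 0.41, 0.66} → pass.
WE (methods 1·3): 0.80 vs {0.46, 0.37, 0.41, 0.78} → pass.
WE (methods 2·3): 0.59 vs {0.24, 0.37, 0.66, 0.78} → fail.
6 of 9 fail.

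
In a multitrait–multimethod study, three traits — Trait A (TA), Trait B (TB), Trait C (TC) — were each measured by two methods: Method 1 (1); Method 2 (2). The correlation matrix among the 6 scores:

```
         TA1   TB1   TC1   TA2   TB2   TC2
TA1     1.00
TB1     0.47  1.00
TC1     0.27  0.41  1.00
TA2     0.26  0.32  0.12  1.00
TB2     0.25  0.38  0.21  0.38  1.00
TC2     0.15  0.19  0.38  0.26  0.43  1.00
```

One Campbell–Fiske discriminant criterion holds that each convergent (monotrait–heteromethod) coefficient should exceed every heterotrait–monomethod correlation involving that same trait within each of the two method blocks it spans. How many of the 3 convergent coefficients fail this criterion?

3

Each convergent coefficient versus the relevant comparison correlations:
TA (methods 1·2): 0.26 vs {0.47, 0.38, 0.27, 0.26} → fail.
TB (methods 1·2): 0.38 vs {0.47, 0.38, 0.41, 0.43} → fail.
TC (methods 1·2): 0.38 vs {0.27, 0.26, 0.41, 0.43} → fail.
3 of 3 fail.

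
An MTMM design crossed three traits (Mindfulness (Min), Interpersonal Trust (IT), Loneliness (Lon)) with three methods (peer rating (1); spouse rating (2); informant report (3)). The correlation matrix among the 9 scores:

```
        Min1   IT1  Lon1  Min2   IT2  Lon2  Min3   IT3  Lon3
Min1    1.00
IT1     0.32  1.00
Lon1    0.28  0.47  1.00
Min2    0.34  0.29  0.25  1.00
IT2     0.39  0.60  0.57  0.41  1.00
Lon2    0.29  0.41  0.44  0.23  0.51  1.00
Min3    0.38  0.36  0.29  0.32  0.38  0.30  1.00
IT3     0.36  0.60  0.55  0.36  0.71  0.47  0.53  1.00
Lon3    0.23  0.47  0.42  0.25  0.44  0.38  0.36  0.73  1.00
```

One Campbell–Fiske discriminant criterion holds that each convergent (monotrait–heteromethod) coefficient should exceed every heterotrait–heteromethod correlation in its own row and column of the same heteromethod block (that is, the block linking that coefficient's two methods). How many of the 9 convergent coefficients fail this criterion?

Each convergent coefficient versus the relevant comparison correlations:
Min (methods 1·2): 0.34 vs {0.39, 0.29, 0.29, 0.25} → fail.
Min (methods 1·3): 0.38 vs {0.36, 0.36, 0.23, 0.29} → pass.
Min (methods 2·3): 0.32 vs {0.36, 0.38, 0.25, 0.30} → fail.
IT (methods 1·2): 0.60 vs {0.29, 0.39, 0.41, 0.57} → pass.
IT (methods 1·3): 0.60 vs {0.36, 0.36, 0.47, 0.55} → pass.
IT (methods 2·3): 0.71 vs {0.38, 0.36, 0.44, 0.47} → pass.
Lon (methods 1·2): 0.44 vs {0.25, 0.29, 0.57, 0.41} → fail.
Lon (methods 1·3): 0.42 vs {0.29, 0.23, 0.55, 0.47} → fail.
Lon (methods 2·3): 0.38 vs {0.30, 0.25, 0.47, 0.44} → fail.
5 of 9 fail.

5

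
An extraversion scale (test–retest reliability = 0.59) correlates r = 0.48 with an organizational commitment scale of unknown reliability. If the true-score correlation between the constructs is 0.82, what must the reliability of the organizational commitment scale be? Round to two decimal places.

0.58

r_true = r_obs / √(r_xx · r_yy) ⇒ 0.82 = 0.48 / √(0.59 · r_yy).
√(0.59 · r_yy) = 0.48 / 0.82 = 0.5854; 0.59 · r_yy = 0.3427; r_yy = 0.3427 / 0.59 ≈ 0.58.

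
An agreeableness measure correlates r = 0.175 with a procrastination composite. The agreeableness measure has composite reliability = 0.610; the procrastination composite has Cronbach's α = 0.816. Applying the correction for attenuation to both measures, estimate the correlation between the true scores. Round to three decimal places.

0.248

r_true = r_obs / √(r_xx · r_yy) = 0.175 / √(0.610 × 0.816) = 0.175 / √0.497760 = 0.175 / 0.7055 ≈ 0.248.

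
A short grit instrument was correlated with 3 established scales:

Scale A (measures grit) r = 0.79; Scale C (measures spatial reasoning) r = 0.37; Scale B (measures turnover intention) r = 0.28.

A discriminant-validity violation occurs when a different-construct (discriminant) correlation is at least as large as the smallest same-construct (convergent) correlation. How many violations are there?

Convergent (same construct = grit): Scale A.
Smallest convergent = 0.79. Discriminant values: 0.37, 0.28; count ≥ 0.79 → 0.

0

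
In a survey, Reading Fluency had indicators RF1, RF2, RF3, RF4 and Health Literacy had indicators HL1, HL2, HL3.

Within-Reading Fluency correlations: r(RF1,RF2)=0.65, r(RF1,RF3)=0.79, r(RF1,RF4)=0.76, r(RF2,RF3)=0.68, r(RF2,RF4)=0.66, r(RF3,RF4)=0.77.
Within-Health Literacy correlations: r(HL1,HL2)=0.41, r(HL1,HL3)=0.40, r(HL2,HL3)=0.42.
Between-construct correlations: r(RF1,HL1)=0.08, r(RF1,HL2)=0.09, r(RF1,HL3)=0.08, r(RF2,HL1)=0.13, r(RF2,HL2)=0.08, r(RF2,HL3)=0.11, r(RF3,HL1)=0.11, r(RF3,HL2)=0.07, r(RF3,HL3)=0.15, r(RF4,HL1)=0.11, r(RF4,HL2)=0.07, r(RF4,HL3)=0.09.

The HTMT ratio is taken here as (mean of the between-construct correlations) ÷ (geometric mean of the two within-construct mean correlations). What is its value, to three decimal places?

Between-construct mean = 1.17/12 = 0.0975.
Mean within-RF = 4.31/6 = 0.7183; mean within-HL = 1.23/3 = 0.4100.
Geometric mean = √(0.7183 × 0.4100) = 0.5427.
HTMT = 0.0975 / 0.5427 = 0.180.

0.180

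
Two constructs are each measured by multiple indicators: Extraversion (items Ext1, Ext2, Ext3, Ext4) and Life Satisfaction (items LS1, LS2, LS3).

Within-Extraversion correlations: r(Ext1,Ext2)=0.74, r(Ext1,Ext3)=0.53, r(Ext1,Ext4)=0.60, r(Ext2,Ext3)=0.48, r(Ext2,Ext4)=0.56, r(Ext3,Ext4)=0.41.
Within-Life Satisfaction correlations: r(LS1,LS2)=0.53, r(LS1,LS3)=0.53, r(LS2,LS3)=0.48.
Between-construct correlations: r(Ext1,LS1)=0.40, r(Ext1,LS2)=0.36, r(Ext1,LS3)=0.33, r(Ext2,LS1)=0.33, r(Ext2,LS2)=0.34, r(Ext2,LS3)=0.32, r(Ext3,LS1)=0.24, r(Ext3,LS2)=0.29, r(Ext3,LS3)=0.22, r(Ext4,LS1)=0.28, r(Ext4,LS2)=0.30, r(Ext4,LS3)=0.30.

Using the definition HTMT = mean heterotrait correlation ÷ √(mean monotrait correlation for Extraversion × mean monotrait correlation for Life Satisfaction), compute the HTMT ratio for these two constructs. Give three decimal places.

Mean heterotrait r = 3.71/12 = 0.3092.
Mean within-Ext = 3.32/6 = 0.5533; mean within-LS = 1.54/3 = 0.5133.
Geometric mean = √(0.5533 × 0.5133) = 0.5329.
HTMT = 0.3092 / 0.5329 = 0.580.

0.580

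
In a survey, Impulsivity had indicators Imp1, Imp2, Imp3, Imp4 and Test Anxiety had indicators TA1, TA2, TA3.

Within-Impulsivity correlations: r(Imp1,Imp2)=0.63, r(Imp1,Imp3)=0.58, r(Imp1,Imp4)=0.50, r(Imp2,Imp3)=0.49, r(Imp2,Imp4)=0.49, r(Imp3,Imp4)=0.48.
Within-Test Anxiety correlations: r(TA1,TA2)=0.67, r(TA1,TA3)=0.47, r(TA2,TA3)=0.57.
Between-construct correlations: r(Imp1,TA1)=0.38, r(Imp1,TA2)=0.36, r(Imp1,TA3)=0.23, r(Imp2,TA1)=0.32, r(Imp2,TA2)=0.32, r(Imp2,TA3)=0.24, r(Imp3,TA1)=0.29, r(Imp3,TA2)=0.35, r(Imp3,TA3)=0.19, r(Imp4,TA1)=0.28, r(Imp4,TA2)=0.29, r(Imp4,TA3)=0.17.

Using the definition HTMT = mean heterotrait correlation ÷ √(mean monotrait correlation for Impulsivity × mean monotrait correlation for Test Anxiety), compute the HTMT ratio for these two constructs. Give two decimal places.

Mean heterotrait r = 3.42/12 = 0.2850.
Mean within-Imp = 3.17/6 = 0.5283; mean within-TA = 1.71/3 = 0.5700.
Geometric mean = √(0.5283 × 0.5700) = 0.5488.
HTMT = 0.2850 / 0.5488 = 0.52.

0.52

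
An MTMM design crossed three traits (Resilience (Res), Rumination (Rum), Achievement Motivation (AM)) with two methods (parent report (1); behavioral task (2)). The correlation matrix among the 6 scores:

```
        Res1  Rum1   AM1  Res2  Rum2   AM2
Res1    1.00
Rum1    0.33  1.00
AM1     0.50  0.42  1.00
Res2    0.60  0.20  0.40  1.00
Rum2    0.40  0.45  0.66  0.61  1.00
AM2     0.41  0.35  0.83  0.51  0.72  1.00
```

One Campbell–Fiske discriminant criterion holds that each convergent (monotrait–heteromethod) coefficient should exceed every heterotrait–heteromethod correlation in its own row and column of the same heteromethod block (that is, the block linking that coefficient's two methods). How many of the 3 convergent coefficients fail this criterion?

Each convergent coefficient versus the relevant comparison correlations:
Res (methods 1·2): 0.60 vs {0.40, 0.20, 0.41, 0.40} → pass.
Rum (methods 1·2): 0.45 vs {0.20, 0.40, 0.35, 0.66} → fail.
AM (methods 1·2): 0.83 vs {0.40, 0.41, 0.66, 0.35} → pass.
1 of 3 fail.

1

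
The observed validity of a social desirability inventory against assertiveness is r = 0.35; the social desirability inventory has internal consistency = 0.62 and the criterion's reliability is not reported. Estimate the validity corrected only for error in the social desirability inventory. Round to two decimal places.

0.44

Single correction: r_c = r_obs / √r_xx = 0.35 / √0.62 = 0.35 / 0.7874 ≈ 0.44.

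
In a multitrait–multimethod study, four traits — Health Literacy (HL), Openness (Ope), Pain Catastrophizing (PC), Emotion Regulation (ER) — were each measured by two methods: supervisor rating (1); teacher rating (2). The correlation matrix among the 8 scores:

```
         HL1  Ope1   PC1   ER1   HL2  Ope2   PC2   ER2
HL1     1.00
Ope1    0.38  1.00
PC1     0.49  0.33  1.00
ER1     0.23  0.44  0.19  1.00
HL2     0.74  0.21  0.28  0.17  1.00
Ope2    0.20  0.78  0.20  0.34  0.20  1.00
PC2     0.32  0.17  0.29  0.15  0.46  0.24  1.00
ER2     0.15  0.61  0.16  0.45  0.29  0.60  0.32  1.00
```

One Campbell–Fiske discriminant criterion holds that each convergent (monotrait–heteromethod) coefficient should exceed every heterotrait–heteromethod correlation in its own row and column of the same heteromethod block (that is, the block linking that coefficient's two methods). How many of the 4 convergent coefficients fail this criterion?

2

Each convergent coefficient versus the relevant comparison correlations:
HL (methods 1·2): 0.74 vs {0.20, 0.21, 0.32, 0.28, 0.15, 0.17} → pass.
Ope (methods 1·2): 0.78 vs {0.21, 0.20, 0.17, 0.20, 0.61, 0.34} → pass.
PC (methods 1·2): 0.29 vs {0.28, 0.32, 0.20, 0.17, 0.16, 0.15} → fail.
ER (methods 1·2): 0.45 vs {0.17, 0.15, 0.34, 0.61, 0.15, 0.16} → fail.
2 of 4 fail.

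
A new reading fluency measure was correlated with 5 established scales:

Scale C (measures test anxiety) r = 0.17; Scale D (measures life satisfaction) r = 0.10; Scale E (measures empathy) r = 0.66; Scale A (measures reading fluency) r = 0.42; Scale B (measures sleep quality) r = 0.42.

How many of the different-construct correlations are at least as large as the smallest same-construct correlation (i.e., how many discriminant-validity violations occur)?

Convergent (same construct = reading fluency): Scale A.
Smallest convergent = 0.42. Discriminant values: 0.17, 0.10, 0.66, 0.42; count ≥ 0.42 → 2.

2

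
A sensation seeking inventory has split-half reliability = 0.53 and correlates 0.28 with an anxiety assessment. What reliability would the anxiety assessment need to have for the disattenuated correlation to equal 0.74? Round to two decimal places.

r_true = r_obs / √(r_xx · r_yy) ⇒ 0.74 = 0.28 / √(0.53 · r_yy).
√(0.53 · r_yy) = 0.28 / 0.74 = 0.3784; 0.53 · r_yy = 0.1432; r_yy = 0.1432 / 0.53 ≈ 0.27.

0.27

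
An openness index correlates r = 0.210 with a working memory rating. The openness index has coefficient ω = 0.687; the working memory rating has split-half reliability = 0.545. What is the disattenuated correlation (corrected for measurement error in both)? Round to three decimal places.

r_true = r_obs / √(r_xx · r_yy) = 0.210 / √(0.687 × 0.545) = 0.210 / √0.374415 = 0.210 / 0.6119 ≈ 0.343.

0.343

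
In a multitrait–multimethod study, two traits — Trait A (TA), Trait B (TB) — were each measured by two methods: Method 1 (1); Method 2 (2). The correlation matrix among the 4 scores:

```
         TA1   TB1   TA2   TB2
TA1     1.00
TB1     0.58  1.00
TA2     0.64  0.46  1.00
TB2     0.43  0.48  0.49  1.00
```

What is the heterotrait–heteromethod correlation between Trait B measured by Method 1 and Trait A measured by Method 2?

0.46

Different traits and methods: r(TB1, TA2) = 0.46.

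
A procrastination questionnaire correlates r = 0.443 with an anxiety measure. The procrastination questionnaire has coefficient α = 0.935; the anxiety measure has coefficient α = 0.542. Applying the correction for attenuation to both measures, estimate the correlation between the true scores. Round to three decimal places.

0.622

r_true = r_obs / √(r_xx · r_yy) = 0.443 / √(0.935 × 0.542) = 0.443 / √0.506770 = 0.443 / 0.7119 ≈ 0.622.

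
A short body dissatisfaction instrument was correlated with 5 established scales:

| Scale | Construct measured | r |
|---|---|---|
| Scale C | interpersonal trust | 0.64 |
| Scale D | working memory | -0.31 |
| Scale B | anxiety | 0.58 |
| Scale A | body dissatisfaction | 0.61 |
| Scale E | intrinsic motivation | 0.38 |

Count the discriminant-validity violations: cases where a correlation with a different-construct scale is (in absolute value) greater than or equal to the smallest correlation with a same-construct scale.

1

Convergent (same construct = body dissatisfaction): Scale A.
Smallest convergent = 0.61. Discriminant |r|: 0.64, 0.31, 0.58, 0.38; count ≥ 0.61 → 1.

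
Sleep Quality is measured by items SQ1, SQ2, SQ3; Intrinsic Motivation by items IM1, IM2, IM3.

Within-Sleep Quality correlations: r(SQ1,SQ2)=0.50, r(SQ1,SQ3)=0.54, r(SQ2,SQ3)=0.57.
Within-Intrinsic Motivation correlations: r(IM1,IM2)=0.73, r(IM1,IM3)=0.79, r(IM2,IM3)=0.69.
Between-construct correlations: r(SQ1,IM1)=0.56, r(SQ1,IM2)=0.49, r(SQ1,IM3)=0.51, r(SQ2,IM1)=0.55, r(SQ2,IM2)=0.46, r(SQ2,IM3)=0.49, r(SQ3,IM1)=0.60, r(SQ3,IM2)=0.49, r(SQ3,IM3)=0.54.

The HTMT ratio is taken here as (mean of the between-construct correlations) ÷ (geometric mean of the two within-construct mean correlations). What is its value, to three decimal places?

0.829

Mean heterotrait r = 4.69/9 = 0.5211.
Mean within-SQ = 1.61/3 = 0.5367; mean within-IM = 2.21/3 = 0.7367.
Geometric mean = √(0.5367 × 0.7367) = 0.6288.
HTMT = 0.5211 / 0.6288 = 0.829.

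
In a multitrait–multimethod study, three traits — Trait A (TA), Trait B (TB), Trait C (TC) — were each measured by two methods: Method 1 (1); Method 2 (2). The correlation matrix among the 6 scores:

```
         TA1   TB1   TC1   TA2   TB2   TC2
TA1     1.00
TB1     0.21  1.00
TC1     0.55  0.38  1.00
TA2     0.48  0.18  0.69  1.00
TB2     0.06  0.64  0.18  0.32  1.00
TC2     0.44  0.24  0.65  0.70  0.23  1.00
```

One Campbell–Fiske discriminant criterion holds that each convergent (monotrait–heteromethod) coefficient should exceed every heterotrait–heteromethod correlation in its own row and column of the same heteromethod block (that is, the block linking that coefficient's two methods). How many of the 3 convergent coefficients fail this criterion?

Each convergent coefficient versus the relevant comparison correlations:
TA (methods 1·2): 0.48 vs {0.06, 0.18, 0.44, 0.69} → fail.
TB (methods 1·2): 0.64 vs {0.18, 0.06, 0.24, 0.18} → pass.
TC (methods 1·2): 0.65 vs {0.69, 0.44, 0.18, 0.24} → fail.
2 of 3 fail.

2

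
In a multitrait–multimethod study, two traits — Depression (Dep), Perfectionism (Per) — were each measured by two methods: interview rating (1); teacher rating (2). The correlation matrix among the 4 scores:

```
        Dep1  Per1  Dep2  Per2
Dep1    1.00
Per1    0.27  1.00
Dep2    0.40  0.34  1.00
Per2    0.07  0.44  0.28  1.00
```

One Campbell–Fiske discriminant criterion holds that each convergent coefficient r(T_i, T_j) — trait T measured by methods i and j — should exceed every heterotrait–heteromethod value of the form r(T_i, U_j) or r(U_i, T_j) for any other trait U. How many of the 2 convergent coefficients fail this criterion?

Each convergent coefficient versus the relevant comparison correlations:
Dep (methods 1·2): 0.40 vs {0.07, 0.34} → pass.
Per (methods 1·2): 0.44 vs {0.34, 0.07} → pass.
0 of 2 fail.

0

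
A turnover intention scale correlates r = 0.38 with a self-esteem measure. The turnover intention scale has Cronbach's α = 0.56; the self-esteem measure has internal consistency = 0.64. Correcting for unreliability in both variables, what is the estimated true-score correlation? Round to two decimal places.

0.63

r_true = r_obs / √(r_xx · r_yy) = 0.38 / √(0.56 × 0.64) = 0.38 / √0.3584 = 0.38 / 0.5987 ≈ 0.63.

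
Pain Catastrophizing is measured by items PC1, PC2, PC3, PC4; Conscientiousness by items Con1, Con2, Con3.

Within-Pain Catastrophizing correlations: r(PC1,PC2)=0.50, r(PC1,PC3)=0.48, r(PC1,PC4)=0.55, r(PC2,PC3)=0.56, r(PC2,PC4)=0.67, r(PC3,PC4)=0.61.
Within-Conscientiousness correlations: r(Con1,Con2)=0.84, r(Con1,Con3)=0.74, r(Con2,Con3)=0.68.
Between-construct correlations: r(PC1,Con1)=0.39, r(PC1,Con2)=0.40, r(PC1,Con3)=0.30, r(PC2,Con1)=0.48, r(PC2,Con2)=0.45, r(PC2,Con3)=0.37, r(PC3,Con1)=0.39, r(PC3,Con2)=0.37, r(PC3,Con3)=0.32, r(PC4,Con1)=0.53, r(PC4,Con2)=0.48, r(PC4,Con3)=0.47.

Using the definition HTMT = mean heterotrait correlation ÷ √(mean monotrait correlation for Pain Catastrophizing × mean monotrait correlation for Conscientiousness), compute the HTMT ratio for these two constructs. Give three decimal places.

Mean heterotrait r = 4.95/12 = 0.4125.
Mean within-PC = 3.37/6 = 0.5617; mean within-Con = 2.26/3 = 0.7533.
Geometric mean = √(0.5617 × 0.7533) = 0.6505.
HTMT = 0.4125 / 0.6505 = 0.634.

0.634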